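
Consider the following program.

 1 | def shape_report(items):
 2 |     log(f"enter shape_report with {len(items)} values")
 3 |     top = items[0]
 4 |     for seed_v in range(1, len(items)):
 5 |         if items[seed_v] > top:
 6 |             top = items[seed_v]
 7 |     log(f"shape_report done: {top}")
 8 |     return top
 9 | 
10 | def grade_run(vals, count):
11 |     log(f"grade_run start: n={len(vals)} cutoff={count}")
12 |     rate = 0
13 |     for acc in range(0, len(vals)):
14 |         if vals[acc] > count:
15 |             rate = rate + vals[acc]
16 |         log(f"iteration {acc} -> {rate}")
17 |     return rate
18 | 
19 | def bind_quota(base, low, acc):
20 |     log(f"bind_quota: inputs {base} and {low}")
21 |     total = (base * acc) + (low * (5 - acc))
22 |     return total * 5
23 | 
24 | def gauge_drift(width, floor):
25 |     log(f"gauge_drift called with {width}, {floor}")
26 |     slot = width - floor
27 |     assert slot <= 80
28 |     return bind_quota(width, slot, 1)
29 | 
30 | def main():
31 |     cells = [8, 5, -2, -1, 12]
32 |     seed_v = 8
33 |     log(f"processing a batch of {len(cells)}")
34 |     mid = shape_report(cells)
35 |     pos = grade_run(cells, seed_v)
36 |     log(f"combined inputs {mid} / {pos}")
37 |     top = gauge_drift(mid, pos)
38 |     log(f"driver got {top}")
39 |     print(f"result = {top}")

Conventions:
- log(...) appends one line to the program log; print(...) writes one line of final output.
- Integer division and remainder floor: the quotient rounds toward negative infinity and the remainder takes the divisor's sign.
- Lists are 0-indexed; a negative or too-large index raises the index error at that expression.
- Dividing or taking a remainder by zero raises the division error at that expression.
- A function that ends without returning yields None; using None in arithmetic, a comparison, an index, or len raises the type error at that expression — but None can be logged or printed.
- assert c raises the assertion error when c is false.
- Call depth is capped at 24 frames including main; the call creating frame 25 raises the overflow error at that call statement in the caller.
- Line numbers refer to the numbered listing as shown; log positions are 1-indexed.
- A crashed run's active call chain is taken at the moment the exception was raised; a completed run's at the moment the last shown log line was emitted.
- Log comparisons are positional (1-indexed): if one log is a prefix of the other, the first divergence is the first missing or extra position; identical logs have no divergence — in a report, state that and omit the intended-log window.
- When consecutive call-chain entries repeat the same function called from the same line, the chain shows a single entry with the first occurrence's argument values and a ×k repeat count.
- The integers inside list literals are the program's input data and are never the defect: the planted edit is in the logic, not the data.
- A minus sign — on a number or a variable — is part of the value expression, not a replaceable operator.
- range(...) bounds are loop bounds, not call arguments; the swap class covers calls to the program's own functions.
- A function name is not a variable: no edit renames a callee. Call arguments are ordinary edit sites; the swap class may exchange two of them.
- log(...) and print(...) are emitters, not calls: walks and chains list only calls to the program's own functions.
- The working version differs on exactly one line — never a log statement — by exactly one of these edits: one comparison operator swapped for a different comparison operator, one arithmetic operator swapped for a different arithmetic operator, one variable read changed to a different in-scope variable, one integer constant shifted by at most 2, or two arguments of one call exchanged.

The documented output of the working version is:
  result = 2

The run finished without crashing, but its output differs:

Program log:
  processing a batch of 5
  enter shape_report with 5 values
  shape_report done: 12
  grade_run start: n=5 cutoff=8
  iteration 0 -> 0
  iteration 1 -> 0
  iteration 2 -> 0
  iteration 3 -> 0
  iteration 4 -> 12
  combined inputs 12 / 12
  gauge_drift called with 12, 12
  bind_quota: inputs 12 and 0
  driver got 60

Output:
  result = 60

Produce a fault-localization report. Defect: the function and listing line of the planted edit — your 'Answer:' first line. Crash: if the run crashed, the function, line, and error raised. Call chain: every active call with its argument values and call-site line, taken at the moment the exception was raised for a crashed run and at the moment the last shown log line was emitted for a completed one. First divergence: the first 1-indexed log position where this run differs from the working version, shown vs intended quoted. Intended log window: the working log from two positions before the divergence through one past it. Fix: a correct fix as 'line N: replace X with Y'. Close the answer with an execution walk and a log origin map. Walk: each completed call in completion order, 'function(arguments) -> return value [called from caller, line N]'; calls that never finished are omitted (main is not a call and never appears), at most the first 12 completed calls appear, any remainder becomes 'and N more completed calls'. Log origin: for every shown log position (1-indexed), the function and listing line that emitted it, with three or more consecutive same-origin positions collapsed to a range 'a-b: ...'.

Answer: the defect is in bind_quota at line 22.
Core observation: The log first diverges at position 13: the faulty run prints 'driver got 60' where the working version prints 'driver got 2'.
Call chain: main.
First divergence: position 13 — the shown line 'driver got 60' should read 'driver got 2'.
Intended log window:
  11: gauge_drift called with 12, 12
  12: bind_quota: inputs 12 and 0
  13: driver got 2
Execution walk:
  shape_report([8, 5, -2, -1, 12]) -> 12  [called from main, line 34]
  grade_run([8, 5, -2, -1, 12], 8) -> 12  [called from main, line 35]
  bind_quota(12, 0, 1) -> 60  [called from gauge_drift, line 28]
  gauge_drift(12, 12) -> 60  [called from main, line 37]
Log line origins:
  1: emitted by main (line 33)
  2: emitted by shape_report (line 2)
  3: emitted by shape_report (line 7)
  4: emitted by grade_run (line 11)
  5-9: emitted by grade_run (line 16)
  10: emitted by main (line 36)
  11: emitted by gauge_drift (line 25)
  12: emitted by bind_quota (line 20)
  13: emitted by main (line 38)
A correct fix: line 22: replace `*` with `//`.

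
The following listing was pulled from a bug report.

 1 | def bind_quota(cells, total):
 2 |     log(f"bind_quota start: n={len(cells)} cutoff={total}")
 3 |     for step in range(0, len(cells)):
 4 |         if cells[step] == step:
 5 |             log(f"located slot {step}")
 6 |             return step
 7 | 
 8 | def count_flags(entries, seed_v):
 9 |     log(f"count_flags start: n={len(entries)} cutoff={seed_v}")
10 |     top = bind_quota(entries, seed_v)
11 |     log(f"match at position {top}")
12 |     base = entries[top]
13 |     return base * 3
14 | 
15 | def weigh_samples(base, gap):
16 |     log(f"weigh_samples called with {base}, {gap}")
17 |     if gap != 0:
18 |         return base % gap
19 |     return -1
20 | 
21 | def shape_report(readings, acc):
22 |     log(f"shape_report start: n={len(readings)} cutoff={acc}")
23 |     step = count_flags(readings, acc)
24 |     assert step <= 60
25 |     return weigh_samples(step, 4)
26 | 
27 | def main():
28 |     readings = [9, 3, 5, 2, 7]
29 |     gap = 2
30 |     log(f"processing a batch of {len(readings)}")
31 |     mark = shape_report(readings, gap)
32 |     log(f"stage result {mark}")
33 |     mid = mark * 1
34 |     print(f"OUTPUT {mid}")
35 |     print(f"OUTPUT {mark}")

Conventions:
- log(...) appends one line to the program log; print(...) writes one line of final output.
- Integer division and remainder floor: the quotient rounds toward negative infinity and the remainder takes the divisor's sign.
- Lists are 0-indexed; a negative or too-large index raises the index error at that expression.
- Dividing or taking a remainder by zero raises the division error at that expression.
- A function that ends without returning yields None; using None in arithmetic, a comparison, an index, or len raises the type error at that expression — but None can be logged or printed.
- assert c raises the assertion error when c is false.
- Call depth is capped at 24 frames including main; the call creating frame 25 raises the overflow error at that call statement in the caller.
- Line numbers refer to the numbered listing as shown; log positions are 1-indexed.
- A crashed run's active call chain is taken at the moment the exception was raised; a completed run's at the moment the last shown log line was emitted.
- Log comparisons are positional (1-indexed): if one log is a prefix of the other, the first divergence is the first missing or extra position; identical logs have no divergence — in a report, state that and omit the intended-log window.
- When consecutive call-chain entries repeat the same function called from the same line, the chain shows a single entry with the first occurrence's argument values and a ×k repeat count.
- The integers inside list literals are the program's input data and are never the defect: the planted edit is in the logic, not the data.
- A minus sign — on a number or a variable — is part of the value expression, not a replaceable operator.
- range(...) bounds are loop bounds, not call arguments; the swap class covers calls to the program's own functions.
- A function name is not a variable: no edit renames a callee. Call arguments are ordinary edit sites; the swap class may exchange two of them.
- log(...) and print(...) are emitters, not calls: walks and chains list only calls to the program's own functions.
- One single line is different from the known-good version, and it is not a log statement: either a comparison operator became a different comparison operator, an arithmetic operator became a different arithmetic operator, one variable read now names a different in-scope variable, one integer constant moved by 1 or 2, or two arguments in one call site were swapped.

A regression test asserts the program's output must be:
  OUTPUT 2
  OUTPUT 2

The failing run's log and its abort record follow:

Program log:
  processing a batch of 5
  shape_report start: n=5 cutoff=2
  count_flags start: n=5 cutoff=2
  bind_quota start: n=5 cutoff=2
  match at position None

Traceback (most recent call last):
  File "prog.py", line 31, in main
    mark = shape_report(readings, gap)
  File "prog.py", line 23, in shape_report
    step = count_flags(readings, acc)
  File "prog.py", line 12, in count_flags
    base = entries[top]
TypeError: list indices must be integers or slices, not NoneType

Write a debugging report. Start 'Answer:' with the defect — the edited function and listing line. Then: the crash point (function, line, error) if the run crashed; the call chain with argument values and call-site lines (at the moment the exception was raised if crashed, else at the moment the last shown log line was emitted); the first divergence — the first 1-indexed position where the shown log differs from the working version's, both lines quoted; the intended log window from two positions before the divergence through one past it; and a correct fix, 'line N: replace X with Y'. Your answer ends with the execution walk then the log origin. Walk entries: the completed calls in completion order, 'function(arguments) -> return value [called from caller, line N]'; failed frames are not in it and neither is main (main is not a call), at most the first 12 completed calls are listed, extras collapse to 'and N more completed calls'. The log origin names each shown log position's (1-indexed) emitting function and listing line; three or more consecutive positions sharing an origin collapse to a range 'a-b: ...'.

Answer: the defect is in bind_quota at line 4.
Key fact: At log position 5 the runs split — shown 'match at position None', but the working version logs 'located slot 3'.
Crash: count_flags, line 12, TypeError.
Call chain: main -> shape_report([9, 3, 5, 2, 7], 2) (called at line 31) -> count_flags([9, 3, 5, 2, 7], 2) (called at line 23).
First divergence: position 5 — the shown line 'match at position None' should read 'located slot 3'.
Intended log window:
  3: count_flags start: n=5 cutoff=2
  4: bind_quota start: n=5 cutoff=2
  5: located slot 3
  6: match at position 3
Execution walk:
  bind_quota([9, 3, 5, 2, 7], 2) -> None  [called from count_flags, line 10]
Origin of each log line:
  1: from main, line 30
  2: from shape_report, line 22
  3: from count_flags, line 9
  4: from bind_quota, line 2
  5: from count_flags, line 11
A correct fix: line 4: replace `cells[step] == step` with `cells[step] == total`.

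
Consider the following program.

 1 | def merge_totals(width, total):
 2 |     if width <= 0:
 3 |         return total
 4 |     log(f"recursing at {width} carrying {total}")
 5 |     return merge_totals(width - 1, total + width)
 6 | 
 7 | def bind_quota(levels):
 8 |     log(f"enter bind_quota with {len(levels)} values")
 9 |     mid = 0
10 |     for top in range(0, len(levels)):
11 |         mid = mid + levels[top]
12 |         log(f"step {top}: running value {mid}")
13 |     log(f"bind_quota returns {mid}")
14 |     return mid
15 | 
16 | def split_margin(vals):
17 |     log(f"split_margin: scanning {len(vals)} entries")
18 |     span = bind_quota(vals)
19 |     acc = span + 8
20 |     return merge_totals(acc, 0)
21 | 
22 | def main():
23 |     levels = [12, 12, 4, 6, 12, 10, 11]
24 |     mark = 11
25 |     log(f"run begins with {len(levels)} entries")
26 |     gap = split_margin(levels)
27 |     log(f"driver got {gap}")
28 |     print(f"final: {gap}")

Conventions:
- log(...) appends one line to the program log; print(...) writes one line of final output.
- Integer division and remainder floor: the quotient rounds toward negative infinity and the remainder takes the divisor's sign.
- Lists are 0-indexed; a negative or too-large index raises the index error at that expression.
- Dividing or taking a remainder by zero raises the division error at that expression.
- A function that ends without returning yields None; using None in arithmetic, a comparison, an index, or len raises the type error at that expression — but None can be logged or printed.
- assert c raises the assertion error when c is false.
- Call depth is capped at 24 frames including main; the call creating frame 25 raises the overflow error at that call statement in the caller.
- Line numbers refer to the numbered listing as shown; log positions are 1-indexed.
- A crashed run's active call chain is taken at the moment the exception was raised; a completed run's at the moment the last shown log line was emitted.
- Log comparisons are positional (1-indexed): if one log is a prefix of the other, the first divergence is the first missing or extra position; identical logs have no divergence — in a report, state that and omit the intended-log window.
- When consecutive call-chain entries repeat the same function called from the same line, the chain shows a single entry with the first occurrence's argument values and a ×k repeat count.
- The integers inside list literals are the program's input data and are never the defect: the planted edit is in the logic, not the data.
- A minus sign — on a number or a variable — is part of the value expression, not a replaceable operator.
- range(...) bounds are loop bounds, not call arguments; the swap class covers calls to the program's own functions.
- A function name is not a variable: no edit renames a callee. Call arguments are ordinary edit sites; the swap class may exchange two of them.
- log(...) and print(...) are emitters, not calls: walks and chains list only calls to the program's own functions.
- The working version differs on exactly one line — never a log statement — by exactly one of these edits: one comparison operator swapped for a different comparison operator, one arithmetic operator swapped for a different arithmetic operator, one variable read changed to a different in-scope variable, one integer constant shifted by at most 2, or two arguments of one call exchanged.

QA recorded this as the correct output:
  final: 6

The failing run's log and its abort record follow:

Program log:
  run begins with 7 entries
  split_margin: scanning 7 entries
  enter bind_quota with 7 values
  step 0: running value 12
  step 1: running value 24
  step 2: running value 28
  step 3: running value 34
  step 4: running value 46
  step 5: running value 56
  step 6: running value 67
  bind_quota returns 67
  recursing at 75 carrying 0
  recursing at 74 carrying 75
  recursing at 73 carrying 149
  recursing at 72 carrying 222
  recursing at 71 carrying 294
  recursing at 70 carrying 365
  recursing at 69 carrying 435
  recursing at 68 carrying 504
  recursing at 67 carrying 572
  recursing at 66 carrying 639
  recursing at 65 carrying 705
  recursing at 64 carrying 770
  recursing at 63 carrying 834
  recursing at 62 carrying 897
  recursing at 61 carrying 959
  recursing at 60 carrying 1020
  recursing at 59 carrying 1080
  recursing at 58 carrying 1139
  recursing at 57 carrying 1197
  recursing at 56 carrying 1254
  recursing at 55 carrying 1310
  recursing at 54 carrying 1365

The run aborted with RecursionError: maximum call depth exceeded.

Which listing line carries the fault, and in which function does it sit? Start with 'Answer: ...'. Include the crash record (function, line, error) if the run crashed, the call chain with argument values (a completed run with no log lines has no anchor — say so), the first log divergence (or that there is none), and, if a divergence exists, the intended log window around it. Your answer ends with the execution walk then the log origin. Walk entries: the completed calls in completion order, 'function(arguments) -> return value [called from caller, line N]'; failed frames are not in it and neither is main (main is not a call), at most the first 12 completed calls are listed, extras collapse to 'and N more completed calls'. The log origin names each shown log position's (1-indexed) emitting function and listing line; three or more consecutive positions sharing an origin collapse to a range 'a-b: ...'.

Answer: the defect is in split_margin at line 19.
Key fact: The log first diverges at position 12: the faulty run prints 'recursing at 75 carrying 0' where the working version prints 'recursing at 3 carrying 0'.
Crash: merge_totals, line 5, RecursionError.
Call chain: main -> split_margin([12, 12, 4, 6, 12, 10, 11]) (called at line 26) -> merge_totals(75, 0) (called at line 20) -> merge_totals(74, 75) (called at line 5) ×21.
First divergence: at position 12 the run shows 'recursing at 75 carrying 0' where the working version logs 'recursing at 3 carrying 0'.
Intended log window:
  10: step 6: running value 67
  11: bind_quota returns 67
  12: recursing at 3 carrying 0
  13: recursing at 2 carrying 3
Execution walk:
  bind_quota([12, 12, 4, 6, 12, 10, 11]) -> 67  [called from split_margin, line 18]
Log origins:
  1 — main, line 25
  2 — split_margin, line 17
  3 — bind_quota, line 8
  4-10 — bind_quota, line 12
  11 — bind_quota, line 13
  12-33 — merge_totals, line 4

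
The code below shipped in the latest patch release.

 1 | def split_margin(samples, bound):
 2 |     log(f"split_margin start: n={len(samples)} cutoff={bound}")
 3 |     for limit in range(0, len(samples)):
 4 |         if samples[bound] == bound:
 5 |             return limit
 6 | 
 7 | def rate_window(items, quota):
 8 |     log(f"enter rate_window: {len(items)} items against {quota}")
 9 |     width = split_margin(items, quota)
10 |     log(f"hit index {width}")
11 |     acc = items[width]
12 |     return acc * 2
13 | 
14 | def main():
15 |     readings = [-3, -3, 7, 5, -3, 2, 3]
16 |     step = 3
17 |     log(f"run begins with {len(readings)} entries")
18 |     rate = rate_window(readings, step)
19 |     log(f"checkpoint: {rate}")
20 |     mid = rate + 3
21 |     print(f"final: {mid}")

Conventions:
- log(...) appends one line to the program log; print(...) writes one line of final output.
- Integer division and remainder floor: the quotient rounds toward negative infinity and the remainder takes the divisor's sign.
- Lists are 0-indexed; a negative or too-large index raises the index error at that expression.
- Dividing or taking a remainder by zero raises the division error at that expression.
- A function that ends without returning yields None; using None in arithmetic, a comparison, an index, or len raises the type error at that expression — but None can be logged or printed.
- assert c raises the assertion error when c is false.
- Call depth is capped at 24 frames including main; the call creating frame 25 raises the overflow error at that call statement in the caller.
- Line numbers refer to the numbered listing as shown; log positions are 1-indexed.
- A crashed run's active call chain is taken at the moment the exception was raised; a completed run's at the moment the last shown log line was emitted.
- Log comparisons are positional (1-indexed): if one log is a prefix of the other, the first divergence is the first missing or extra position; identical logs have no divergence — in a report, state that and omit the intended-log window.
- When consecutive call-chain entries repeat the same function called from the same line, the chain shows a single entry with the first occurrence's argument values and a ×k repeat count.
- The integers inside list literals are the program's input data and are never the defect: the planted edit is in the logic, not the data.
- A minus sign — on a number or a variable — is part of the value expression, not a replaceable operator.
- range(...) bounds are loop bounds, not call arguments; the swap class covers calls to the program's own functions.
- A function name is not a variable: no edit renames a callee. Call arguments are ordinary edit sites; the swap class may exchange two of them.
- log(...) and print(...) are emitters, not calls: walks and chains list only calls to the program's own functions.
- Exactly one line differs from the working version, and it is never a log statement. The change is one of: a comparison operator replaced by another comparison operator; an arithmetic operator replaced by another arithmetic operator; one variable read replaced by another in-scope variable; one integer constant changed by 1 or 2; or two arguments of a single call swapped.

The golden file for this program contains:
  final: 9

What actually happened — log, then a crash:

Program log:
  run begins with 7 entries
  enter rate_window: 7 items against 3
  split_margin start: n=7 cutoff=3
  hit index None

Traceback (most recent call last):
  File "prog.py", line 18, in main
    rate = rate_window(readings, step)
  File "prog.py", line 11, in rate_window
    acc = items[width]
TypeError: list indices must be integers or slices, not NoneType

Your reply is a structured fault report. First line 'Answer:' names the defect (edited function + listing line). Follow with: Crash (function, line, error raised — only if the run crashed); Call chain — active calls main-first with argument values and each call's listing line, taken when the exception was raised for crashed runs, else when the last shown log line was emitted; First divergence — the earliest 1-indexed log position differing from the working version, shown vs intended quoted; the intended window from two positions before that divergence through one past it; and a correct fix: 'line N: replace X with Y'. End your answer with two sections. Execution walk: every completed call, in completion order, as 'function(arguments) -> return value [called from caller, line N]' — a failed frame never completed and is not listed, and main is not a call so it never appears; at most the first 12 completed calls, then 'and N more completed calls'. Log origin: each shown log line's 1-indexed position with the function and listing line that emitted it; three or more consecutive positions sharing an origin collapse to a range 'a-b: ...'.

Answer: the defect is in split_margin at line 4.
Key fact: Log line 4 is where behavior first shows: 'hit index None' appears instead of 'hit index 6'.
Crash: rate_window, line 11, TypeError.
Call chain: main -> rate_window([-3, -3, 7, 5, -3, 2, 3], 3) (called at line 18).
First divergence: position 4; shown 'hit index None' vs intended 'hit index 6'.
Intended log window:
  2: enter rate_window: 7 items against 3
  3: split_margin start: n=7 cutoff=3
  4: hit index 6
  5: checkpoint: 6
Execution walk:
  split_margin([-3, -3, 7, 5, -3, 2, 3], 3) -> None  [called from rate_window, line 9]
Log origins:
  1 — main, line 17
  2 — rate_window, line 8
  3 — split_margin, line 2
  4 — rate_window, line 10
A correct fix: line 4: replace `samples[bound]` with `samples[limit]`.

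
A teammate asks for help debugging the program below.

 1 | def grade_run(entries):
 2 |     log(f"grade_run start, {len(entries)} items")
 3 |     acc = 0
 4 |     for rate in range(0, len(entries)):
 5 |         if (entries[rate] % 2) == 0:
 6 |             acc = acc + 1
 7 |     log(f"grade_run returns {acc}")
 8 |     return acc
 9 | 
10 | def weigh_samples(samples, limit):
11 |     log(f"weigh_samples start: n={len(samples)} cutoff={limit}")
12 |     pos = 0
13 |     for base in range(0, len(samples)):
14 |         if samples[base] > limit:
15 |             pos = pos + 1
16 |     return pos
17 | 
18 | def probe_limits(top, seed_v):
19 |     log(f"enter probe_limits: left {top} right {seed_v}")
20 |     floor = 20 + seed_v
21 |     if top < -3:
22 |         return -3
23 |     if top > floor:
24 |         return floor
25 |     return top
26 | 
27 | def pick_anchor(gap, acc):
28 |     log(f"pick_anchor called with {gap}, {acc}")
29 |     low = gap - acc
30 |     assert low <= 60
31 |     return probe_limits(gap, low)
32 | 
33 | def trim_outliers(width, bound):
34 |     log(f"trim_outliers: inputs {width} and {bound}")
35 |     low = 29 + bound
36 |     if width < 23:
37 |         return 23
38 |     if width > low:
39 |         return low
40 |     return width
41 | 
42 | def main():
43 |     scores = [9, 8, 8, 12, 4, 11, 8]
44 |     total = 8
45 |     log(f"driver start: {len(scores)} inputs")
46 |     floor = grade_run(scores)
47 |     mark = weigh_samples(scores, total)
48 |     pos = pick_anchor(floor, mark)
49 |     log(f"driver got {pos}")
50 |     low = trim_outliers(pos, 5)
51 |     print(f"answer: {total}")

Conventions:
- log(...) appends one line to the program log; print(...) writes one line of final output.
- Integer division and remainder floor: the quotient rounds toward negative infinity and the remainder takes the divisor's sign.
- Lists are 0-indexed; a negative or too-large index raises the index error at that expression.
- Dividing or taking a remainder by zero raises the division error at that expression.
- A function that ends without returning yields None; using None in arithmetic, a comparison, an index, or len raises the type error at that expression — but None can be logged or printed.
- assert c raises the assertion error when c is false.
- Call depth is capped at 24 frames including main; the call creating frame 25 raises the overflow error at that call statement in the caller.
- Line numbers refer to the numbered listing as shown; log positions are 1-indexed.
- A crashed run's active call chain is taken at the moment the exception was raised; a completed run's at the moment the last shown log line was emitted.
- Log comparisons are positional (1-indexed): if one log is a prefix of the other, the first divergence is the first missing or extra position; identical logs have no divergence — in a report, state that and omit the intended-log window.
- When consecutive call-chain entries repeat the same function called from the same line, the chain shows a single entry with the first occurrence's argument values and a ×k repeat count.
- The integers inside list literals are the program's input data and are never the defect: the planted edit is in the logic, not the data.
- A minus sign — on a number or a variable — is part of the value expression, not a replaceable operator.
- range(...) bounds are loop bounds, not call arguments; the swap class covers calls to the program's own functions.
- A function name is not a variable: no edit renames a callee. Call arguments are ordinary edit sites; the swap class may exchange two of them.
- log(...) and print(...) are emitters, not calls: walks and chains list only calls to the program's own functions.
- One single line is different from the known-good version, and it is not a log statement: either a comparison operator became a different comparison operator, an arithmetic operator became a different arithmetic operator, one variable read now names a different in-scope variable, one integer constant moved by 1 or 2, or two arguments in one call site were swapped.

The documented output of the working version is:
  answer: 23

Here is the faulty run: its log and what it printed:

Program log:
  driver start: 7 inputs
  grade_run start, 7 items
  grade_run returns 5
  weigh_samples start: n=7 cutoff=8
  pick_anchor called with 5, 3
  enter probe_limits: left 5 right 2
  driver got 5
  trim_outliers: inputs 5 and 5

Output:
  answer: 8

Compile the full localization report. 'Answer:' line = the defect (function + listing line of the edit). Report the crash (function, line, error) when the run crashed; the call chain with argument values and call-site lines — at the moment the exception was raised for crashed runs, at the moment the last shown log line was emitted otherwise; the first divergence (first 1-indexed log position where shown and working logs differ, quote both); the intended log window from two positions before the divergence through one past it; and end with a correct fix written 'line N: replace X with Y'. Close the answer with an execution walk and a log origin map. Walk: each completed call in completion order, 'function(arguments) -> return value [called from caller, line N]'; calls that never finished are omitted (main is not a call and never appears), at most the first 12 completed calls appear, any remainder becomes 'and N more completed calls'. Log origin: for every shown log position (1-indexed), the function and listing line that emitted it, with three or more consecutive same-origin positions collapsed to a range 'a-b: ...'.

Answer: the defect is in main at line 51.
The tell: The two runs log identically and part ways only at the printed values.
Call chain: main -> trim_outliers(5, 5) (called at line 50).
First divergence: none — the logs agree in full.
Execution walk:
  grade_run([9, 8, 8, 12, 4, 11, 8]) -> 5  [called from main, line 46]
  weigh_samples([9, 8, 8, 12, 4, 11, 8], 8) -> 3  [called from main, line 47]
  probe_limits(5, 2) -> 5  [called from pick_anchor, line 31]
  pick_anchor(5, 3) -> 5  [called from main, line 48]
  trim_outliers(5, 5) -> 23  [called from main, line 50]
Log origin:
  1: logged in main at line 45
  2: logged in grade_run at line 2
  3: logged in grade_run at line 7
  4: logged in weigh_samples at line 11
  5: logged in pick_anchor at line 28
  6: logged in probe_limits at line 19
  7: logged in main at line 49
  8: logged in trim_outliers at line 34
A correct fix: line 51: replace `total` with `low`.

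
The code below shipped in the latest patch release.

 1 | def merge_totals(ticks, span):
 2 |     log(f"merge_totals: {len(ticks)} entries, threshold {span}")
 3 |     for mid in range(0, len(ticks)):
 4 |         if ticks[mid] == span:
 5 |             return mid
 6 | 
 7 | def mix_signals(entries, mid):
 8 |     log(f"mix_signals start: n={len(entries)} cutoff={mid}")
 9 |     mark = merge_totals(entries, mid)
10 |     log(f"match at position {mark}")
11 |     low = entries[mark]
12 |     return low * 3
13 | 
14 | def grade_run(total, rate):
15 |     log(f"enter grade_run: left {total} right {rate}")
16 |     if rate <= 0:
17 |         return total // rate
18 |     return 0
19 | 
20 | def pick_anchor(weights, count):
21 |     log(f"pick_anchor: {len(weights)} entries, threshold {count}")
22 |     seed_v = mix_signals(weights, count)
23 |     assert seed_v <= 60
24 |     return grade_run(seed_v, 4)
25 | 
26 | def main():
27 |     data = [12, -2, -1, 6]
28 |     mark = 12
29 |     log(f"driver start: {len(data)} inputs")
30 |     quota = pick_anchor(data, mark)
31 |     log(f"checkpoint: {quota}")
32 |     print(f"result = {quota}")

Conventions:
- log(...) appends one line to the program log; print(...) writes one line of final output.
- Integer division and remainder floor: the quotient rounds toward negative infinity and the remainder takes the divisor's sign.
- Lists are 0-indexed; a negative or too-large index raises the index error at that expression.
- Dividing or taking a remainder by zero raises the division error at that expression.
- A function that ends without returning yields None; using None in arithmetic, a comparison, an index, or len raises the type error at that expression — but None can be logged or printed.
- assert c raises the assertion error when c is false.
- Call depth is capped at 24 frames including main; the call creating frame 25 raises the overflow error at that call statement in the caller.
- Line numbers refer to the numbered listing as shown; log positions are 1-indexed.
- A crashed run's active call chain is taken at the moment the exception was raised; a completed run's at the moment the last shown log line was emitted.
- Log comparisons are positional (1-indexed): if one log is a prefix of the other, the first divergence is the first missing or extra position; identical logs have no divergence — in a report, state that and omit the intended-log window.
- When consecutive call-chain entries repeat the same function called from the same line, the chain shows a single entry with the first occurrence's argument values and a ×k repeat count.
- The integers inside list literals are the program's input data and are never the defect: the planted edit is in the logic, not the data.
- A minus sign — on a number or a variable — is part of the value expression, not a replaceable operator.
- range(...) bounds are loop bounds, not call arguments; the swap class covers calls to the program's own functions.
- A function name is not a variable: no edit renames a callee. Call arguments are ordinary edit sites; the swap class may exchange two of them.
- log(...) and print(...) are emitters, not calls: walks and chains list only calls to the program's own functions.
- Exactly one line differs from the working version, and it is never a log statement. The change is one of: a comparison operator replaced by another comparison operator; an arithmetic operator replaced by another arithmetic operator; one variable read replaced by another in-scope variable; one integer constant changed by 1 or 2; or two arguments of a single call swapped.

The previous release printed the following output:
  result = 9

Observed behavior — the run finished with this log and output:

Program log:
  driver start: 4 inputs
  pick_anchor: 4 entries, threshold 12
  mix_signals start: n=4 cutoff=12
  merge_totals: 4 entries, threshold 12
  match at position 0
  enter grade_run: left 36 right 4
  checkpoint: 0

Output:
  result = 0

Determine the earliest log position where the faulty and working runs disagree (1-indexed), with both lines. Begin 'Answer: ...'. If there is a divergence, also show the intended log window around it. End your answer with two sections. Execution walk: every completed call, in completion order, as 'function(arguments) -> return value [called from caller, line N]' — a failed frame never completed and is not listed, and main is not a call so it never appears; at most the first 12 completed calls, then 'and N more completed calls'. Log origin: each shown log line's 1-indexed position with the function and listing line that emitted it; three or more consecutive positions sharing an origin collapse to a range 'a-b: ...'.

Answer: position 7 — shown 'checkpoint: 0', intended 'checkpoint: 9'.
Intended log window:
  5: match at position 0
  6: enter grade_run: left 36 right 4
  7: checkpoint: 9
Execution walk:
  merge_totals([12, -2, -1, 6], 12) -> 0  [called from mix_signals, line 9]
  mix_signals([12, -2, -1, 6], 12) -> 36  [called from pick_anchor, line 22]
  grade_run(36, 4) -> 0  [called from pick_anchor, line 24]
  pick_anchor([12, -2, -1, 6], 12) -> 0  [called from main, line 30]
Log origins:
  1: emitted by main (line 29)
  2: emitted by pick_anchor (line 21)
  3: emitted by mix_signals (line 8)
  4: emitted by merge_totals (line 2)
  5: emitted by mix_signals (line 10)
  6: emitted by grade_run (line 15)
  7: emitted by main (line 31)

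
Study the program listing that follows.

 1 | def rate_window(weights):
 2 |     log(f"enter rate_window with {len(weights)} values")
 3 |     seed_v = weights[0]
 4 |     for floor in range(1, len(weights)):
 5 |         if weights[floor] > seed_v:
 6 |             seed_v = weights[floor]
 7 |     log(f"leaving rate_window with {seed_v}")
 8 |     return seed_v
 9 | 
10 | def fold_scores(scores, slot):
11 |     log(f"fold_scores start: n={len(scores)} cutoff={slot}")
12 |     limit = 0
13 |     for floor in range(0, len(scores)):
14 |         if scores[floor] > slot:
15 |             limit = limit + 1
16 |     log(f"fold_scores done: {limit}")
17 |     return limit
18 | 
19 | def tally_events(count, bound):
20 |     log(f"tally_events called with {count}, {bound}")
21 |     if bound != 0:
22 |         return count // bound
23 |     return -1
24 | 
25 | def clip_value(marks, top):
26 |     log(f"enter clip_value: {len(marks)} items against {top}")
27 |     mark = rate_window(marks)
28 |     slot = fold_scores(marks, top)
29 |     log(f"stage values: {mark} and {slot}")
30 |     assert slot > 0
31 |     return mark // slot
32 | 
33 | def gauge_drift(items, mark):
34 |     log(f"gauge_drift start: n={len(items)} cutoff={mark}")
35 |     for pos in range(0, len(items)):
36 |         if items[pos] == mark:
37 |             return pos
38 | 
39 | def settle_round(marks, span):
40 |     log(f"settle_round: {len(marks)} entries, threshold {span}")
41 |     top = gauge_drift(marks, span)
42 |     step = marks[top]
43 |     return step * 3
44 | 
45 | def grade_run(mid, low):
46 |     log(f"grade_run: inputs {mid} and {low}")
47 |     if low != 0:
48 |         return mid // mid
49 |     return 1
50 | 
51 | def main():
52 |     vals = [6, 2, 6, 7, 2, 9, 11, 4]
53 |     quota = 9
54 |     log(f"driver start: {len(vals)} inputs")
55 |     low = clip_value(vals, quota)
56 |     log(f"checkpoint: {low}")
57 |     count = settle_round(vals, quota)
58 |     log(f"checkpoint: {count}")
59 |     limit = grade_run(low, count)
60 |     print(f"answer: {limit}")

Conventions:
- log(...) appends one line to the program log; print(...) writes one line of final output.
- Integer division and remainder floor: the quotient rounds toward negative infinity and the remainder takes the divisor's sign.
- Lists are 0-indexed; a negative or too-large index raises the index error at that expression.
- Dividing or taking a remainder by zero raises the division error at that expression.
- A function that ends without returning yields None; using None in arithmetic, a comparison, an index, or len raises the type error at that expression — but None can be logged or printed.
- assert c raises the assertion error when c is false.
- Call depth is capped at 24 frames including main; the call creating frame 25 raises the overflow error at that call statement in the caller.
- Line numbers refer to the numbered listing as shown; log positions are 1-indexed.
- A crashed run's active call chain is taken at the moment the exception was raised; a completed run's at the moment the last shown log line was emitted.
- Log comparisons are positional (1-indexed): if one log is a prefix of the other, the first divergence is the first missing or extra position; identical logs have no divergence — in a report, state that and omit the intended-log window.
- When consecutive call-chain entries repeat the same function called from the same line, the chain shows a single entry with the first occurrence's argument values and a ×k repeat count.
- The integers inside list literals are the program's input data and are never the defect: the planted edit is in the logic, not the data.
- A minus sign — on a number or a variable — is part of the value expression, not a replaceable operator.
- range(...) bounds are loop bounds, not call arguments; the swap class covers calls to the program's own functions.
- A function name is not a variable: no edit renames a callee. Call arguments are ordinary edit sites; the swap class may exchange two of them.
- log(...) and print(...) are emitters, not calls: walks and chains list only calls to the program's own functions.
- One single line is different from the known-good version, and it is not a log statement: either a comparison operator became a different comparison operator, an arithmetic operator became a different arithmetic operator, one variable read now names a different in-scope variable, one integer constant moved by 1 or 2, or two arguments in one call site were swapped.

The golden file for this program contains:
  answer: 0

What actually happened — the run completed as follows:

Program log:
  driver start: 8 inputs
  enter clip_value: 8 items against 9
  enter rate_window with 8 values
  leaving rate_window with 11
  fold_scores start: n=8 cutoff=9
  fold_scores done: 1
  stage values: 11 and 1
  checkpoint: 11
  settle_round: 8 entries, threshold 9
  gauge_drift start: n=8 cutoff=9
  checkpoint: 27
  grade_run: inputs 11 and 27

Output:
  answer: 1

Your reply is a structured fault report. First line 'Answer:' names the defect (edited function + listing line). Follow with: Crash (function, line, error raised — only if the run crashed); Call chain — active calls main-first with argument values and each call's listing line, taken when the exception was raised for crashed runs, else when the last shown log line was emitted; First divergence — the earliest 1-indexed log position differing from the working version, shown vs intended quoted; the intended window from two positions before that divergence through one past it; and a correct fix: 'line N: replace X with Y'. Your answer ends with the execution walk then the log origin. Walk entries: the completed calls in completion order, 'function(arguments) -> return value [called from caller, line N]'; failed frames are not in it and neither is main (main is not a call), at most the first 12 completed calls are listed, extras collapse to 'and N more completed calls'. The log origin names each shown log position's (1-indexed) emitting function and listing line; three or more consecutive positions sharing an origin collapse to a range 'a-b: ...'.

Answer: the defect is in grade_run at line 48.
Key fact: Every logged value matches the working version; the printed result is what differs.
Call chain: main -> grade_run(11, 27) (called at line 59).
First divergence: none; the two logs match at every position.
Execution walk:
  rate_window([6, 2, 6, 7, 2, 9, 11, 4]) -> 11  [called from clip_value, line 27]
  fold_scores([6, 2, 6, 7, 2, 9, 11, 4], 9) -> 1  [called from clip_value, line 28]
  clip_value([6, 2, 6, 7, 2, 9, 11, 4], 9) -> 11  [called from main, line 55]
  gauge_drift([6, 2, 6, 7, 2, 9, 11, 4], 9) -> 5  [called from settle_round, line 41]
  settle_round([6, 2, 6, 7, 2, 9, 11, 4], 9) -> 27  [called from main, line 57]
  grade_run(11, 27) -> 1  [called from main, line 59]
Origin of each log line:
  1: from main, line 54
  2: from clip_value, line 26
  3: from rate_window, line 2
  4: from rate_window, line 7
  5: from fold_scores, line 11
  6: from fold_scores, line 16
  7: from clip_value, line 29
  8: from main, line 56
  9: from settle_round, line 40
  10: from gauge_drift, line 34
  11: from main, line 58
  12: from grade_run, line 46
A correct fix: line 48: replace `mid // mid` with `mid // low`.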